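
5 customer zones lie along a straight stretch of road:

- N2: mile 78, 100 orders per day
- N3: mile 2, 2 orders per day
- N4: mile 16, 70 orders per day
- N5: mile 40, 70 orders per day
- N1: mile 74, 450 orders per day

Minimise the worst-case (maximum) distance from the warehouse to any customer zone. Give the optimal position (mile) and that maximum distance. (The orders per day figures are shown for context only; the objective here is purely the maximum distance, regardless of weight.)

The 1-center on a line is the midpoint of the two extreme points: leftmost at 2, rightmost at 78.
Optimal location = (2 + 78)/2 = 40; maximum distance = (78 − 2)/2 = 38.

location 40, max distance 38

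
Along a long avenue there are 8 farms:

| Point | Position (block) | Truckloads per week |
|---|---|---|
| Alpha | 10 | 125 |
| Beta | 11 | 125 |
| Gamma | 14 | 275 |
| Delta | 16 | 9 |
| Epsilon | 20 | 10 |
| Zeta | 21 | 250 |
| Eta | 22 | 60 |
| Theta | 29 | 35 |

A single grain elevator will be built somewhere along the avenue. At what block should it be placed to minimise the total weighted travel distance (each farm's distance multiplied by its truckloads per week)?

x = 14

For a sum of weighted absolute distances on a line, the optimum is the weighted median (not the mean). Total weight W = 889; half-weight = 444.5.
Sort by position and accumulate weight:
  block 10 (Alpha, w=125) → cum 125
  block 11 (Beta, w=125) → cum 250
  block 14 (Gamma, w=275) → cum 525  ≥ 444.5 → median here
  block 16 (Delta, w=9) → cum 534
  block 20 (Epsilon, w=10) → cum 544
  block 21 (Zeta, w=250) → cum 794
  block 22 (Eta, w=60) → cum 854
  block 29 (Theta, w=35) → cum 889
Optimal location: block 14.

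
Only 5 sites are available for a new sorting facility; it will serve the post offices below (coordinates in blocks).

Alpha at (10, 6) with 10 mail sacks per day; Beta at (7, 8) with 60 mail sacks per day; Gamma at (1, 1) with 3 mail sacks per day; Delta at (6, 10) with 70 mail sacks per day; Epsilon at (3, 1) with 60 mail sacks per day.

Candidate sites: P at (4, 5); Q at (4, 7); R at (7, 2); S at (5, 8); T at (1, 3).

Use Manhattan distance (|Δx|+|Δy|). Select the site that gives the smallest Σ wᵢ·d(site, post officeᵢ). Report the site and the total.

S, total 973 blocks

Total weighted distance at each candidate:
  P (4, 5): total = 1241
  Q (4, 7): total = 1107
  R (7, 2): total = 1381
  S (5, 8): total = 973
  T (1, 3): total = 1866
Minimum is at S with total 973 blocks.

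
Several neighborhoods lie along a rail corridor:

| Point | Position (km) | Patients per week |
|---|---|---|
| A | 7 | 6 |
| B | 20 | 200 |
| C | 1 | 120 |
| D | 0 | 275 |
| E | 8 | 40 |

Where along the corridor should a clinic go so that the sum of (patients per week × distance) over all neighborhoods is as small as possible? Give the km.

For a sum of weighted absolute distances on a line, the optimum is the weighted median (not the mean). Total weight W = 641; half-weight = 320.5.
Sort by position and accumulate weight:
  km 0 (D, w=275) → cum 275
  km 1 (C, w=120) → cum 395  ≥ 320.5 → median here
  km 7 (A, w=6) → cum 401
  km 8 (E, w=40) → cum 441
  km 20 (B, w=200) → cum 641
Optimal location: km 1.

x = 1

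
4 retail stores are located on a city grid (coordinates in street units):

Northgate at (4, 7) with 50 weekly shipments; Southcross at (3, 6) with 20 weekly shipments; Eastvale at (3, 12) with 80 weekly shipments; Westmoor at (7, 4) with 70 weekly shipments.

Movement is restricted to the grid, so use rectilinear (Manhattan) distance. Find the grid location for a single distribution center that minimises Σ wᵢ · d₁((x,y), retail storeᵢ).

Manhattan distance separates: Σwᵢ(|x−xᵢ|+|y−yᵢ|) = Σwᵢ|x−xᵢ| + Σwᵢ|y−yᵢ|, so x and y are optimised independently as 1-D weighted medians.
Total weight W = 220; half = 110.
x-coordinate, sorted with cumulative weight:
  x=3 (Southcross, w=20) cum 20
  x=3 (Eastvale, w=80) cum 100
  x=4 (Northgate, w=50) cum 150  ← median
  x=7 (Westmoor, w=70) cum 220
⇒ x* = 4
y-coordinate, sorted with cumulative weight:
  y=4 (Westmoor, w=70) cum 70
  y=6 (Southcross, w=20) cum 90
  y=7 (Northgate, w=50) cum 140  ← median
  y=12 (Eastvale, w=80) cum 220
⇒ y* = 7

(4, 7)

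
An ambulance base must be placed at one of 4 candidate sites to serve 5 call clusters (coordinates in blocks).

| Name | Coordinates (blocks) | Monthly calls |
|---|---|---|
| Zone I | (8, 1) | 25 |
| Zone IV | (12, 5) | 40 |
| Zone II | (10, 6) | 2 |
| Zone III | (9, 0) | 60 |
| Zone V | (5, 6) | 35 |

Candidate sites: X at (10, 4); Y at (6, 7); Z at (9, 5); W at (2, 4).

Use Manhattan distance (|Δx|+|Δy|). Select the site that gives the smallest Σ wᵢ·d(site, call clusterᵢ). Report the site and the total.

Total weighted distance at each candidate:
  X (10, 4): total = 794
  Y (6, 7): total = 1200
  Z (9, 5): total = 724
  W (2, 4): total = 1520
Minimum is at Z with total 724 blocks.

Z, total 724 blocks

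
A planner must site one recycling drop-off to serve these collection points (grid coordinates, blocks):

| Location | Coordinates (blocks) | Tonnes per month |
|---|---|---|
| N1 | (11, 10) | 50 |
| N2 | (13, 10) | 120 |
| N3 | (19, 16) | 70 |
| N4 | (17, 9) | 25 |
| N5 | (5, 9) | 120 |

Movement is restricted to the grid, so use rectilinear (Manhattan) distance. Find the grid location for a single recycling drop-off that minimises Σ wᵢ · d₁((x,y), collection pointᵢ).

Manhattan distance separates: Σwᵢ(|x−xᵢ|+|y−yᵢ|) = Σwᵢ|x−xᵢ| + Σwᵢ|y−yᵢ|, so x and y are optimised independently as 1-D weighted medians.
Total weight W = 385; half = 192.5.
x-coordinate, sorted with cumulative weight:
  x=5 (N5, w=120) cum 120
  x=11 (N1, w=50) cum 170
  x=13 (N2, w=120) cum 290  ← median
  x=17 (N4, w=25) cum 315
  x=19 (N3, w=70) cum 385
⇒ x* = 13
y-coordinate, sorted with cumulative weight:
  y=9 (N4, w=25) cum 25
  y=9 (N5, w=120) cum 145
  y=10 (N1, w=50) cum 195  ← median
  y=10 (N2, w=120) cum 315
  y=16 (N3, w=70) cum 385
⇒ y* = 10

(13, 10)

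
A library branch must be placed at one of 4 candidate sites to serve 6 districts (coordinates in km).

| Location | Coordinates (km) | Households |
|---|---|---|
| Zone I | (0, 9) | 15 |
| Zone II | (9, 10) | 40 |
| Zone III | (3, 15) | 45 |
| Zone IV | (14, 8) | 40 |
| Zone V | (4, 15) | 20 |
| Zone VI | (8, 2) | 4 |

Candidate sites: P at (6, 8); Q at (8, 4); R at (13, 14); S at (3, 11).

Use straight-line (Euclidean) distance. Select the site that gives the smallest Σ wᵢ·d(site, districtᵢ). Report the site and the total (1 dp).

S, total 1057.1 km

Total weighted distance at each candidate:
  P (6, 8): total = 1069.1
  Q (8, 4): total = 1459.1
  R (13, 14): total = 1363.9
  S (3, 11): total = 1057.1
Minimum is at S with total 1057.1 km.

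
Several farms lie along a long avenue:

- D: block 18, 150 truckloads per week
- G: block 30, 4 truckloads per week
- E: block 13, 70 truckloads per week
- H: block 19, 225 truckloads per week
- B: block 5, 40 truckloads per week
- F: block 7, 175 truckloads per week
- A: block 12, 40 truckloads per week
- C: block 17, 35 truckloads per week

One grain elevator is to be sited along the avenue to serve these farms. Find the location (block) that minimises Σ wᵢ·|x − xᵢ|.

For a sum of weighted absolute distances on a line, the optimum is the weighted median (not the mean). Total weight W = 739; half-weight = 369.5.
Sort by position and accumulate weight:
  block 5 (B, w=40) → cum 40
  block 7 (F, w=175) → cum 215
  block 12 (A, w=40) → cum 255
  block 13 (E, w=70) → cum 325
  block 17 (C, w=35) → cum 360
  block 18 (D, w=150) → cum 510  ≥ 369.5 → median here
  block 19 (H, w=225) → cum 735
  block 30 (G, w=4) → cum 739
Optimal location: block 18.

x = 18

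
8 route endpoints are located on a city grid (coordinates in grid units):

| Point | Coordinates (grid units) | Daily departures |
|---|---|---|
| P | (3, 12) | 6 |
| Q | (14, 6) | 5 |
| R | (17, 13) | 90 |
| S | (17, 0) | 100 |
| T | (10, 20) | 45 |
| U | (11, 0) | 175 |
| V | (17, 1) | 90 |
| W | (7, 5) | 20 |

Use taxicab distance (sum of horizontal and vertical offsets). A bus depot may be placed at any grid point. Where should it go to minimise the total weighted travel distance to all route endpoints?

(17, 0)

Manhattan distance separates: Σwᵢ(|x−xᵢ|+|y−yᵢ|) = Σwᵢ|x−xᵢ| + Σwᵢ|y−yᵢ|, so x and y are optimised independently as 1-D weighted medians.
Total weight W = 531; half = 265.5.
x-coordinate, sorted with cumulative weight:
  x=3 (P, w=6) cum 6
  x=7 (W, w=20) cum 26
  x=10 (T, w=45) cum 71
  x=11 (U, w=175) cum 246
  x=14 (Q, w=5) cum 251
  x=17 (R, w=90) cum 341  ← median
  x=17 (S, w=100) cum 441
  x=17 (V, w=90) cum 531
⇒ x* = 17
y-coordinate, sorted with cumulative weight:
  y=0 (S, w=100) cum 100
  y=0 (U, w=175) cum 275  ← median
  y=1 (V, w=90) cum 365
  y=5 (W, w=20) cum 385
  y=6 (Q, w=5) cum 390
  y=12 (P, w=6) cum 396
  y=13 (R, w=90) cum 486
  y=20 (T, w=45) cum 531
⇒ y* = 0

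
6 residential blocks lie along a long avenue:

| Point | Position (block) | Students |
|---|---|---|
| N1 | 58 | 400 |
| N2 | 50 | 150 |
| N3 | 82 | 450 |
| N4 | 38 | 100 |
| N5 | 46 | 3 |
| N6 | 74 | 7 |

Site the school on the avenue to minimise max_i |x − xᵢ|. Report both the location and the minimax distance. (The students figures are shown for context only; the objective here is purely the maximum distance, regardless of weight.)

The 1-center on a line is the midpoint of the two extreme points: leftmost at 38, rightmost at 82.
Optimal location = (38 + 82)/2 = 60; maximum distance = (82 − 38)/2 = 22.

location 60, max distance 22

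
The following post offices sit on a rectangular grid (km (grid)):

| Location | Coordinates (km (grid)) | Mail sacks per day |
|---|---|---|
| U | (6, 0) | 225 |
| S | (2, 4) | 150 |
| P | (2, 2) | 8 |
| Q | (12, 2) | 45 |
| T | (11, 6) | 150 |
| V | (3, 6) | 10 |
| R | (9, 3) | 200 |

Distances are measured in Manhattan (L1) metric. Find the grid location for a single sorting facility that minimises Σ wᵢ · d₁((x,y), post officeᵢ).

Manhattan distance separates: Σwᵢ(|x−xᵢ|+|y−yᵢ|) = Σwᵢ|x−xᵢ| + Σwᵢ|y−yᵢ|, so x and y are optimised independently as 1-D weighted medians.
Total weight W = 788; half = 394.
x-coordinate, sorted with cumulative weight:
  x=2 (S, w=150) cum 150
  x=2 (P, w=8) cum 158
  x=3 (V, w=10) cum 168
  x=6 (U, w=225) cum 393
  x=9 (R, w=200) cum 593  ← median
  x=11 (T, w=150) cum 743
  x=12 (Q, w=45) cum 788
⇒ x* = 9
y-coordinate, sorted with cumulative weight:
  y=0 (U, w=225) cum 225
  y=2 (P, w=8) cum 233
  y=2 (Q, w=45) cum 278
  y=3 (R, w=200) cum 478  ← median
  y=4 (S, w=150) cum 628
  y=6 (T, w=150) cum 778
  y=6 (V, w=10) cum 788
⇒ y* = 3

(9, 3)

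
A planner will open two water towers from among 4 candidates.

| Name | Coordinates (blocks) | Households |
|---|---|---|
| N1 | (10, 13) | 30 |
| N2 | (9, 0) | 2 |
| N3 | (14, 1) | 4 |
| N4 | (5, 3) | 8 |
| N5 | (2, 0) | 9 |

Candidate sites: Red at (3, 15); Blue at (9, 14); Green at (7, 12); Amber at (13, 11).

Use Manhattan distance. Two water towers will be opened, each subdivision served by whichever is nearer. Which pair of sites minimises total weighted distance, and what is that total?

{Blue, Green}, total 401

Evaluate every pair (each demand assigned to the nearer of the two):
  {Blue, Green}: total = 401
  {Red, Blue}: total = 416
  {Green, Amber}: total = 433
  {Blue, Amber}: total = 441
  {Red, Green}: total = 452
  {Red, Amber}: total = 480
Best pair: {Blue, Green} with total 401.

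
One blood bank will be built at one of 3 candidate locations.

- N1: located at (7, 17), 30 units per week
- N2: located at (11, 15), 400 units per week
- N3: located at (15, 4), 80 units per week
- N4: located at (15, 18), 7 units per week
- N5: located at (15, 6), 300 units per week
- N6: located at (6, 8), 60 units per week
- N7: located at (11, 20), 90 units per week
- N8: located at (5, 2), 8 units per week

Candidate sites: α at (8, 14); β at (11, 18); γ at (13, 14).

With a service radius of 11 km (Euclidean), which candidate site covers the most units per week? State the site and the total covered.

Coverage radius r = 11 km; a point is covered iff (Δx)²+(Δy)² ≤ 11² = 121.
  α (8, 14): covers {N1, N2, N4, N5, N6, N7} → 887
  β (11, 18): covers {N1, N2, N4, N7} → 527
  γ (13, 14): covers {N1, N2, N3, N4, N5, N6, N7} → 967
Maximum coverage at γ: 967 units per week.

γ, covering 967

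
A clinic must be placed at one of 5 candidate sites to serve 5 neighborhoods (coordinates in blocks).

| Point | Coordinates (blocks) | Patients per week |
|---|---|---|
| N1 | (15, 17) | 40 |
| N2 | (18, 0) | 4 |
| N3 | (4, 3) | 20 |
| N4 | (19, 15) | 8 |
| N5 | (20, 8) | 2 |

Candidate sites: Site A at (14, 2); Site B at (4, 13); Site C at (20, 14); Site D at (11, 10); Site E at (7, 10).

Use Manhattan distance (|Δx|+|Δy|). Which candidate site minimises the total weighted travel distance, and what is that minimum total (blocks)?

Total weighted distance at each candidate:
  Site A (14, 2): total = 1052
  Site B (4, 13): total = 1086
  Site C (20, 14): total = 952
  Site D (11, 10): total = 914
  Site E (7, 10): total = 1050
Minimum is at Site D with total 914 blocks.

Site D, total 914 blocks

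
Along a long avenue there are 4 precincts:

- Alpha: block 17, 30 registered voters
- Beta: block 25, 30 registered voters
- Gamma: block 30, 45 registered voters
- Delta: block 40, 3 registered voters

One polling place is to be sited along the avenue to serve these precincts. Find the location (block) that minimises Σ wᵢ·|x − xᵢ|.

x = 25

For a sum of weighted absolute distances on a line, the optimum is the weighted median (not the mean). Total weight W = 108; half-weight = 54.
Sort by position and accumulate weight:
  block 17 (Alpha, w=30) → cum 30
  block 25 (Beta, w=30) → cum 60  ≥ 54 → median here
  block 30 (Gamma, w=45) → cum 105
  block 40 (Delta, w=3) → cum 108
Optimal location: block 25.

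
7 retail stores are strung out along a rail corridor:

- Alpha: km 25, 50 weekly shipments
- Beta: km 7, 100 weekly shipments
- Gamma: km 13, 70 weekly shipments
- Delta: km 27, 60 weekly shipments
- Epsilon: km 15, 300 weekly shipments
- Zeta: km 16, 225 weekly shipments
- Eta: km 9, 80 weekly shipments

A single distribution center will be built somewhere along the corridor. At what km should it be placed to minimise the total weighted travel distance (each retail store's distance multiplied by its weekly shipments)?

For a sum of weighted absolute distances on a line, the optimum is the weighted median (not the mean). Total weight W = 885; half-weight = 442.5.
Sort by position and accumulate weight:
  km 7 (Beta, w=100) → cum 100
  km 9 (Eta, w=80) → cum 180
  km 13 (Gamma, w=70) → cum 250
  km 15 (Epsilon, w=300) → cum 550  ≥ 442.5 → median here
  km 16 (Zeta, w=225) → cum 775
  km 25 (Alpha, w=50) → cum 825
  km 27 (Delta, w=60) → cum 885
Optimal location: km 15.

x = 15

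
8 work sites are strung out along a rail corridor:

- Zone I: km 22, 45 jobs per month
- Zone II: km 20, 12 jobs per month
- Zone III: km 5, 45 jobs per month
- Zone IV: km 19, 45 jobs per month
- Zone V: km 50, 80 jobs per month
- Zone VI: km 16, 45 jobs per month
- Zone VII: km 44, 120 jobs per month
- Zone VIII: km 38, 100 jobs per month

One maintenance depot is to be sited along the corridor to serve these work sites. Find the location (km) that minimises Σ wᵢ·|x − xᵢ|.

For a sum of weighted absolute distances on a line, the optimum is the weighted median (not the mean). Total weight W = 492; half-weight = 246.
Sort by position and accumulate weight:
  km 5 (Zone III, w=45) → cum 45
  km 16 (Zone VI, w=45) → cum 90
  km 19 (Zone IV, w=45) → cum 135
  km 20 (Zone II, w=12) → cum 147
  km 22 (Zone I, w=45) → cum 192
  km 38 (Zone VIII, w=100) → cum 292  ≥ 246 → median here
  km 44 (Zone VII, w=120) → cum 412
  km 50 (Zone V, w=80) → cum 492
Optimal location: km 38.

x = 38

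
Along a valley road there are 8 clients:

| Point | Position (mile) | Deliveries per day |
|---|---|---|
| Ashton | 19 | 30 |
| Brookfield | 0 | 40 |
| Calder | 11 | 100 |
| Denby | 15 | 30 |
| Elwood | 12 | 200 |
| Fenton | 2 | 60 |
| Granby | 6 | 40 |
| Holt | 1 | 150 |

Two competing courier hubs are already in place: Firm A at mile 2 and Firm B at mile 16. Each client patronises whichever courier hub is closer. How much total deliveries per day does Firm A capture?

The indifferent point is the midpoint (2+16)/2 = 9; clients left of it (closer to Firm A at 2) go to Firm A, those right go to Firm B.
  Brookfield at 0 (w=40) → Firm A
  Holt at 1 (w=150) → Firm A
  Fenton at 2 (w=60) → Firm A
  Granby at 6 (w=40) → Firm A
  Calder at 11 (w=100) → Firm B
  Elwood at 12 (w=200) → Firm B
  Denby at 15 (w=30) → Firm B
  Ashton at 19 (w=30) → Firm B
Firm A captures 290; Firm B captures 360.

290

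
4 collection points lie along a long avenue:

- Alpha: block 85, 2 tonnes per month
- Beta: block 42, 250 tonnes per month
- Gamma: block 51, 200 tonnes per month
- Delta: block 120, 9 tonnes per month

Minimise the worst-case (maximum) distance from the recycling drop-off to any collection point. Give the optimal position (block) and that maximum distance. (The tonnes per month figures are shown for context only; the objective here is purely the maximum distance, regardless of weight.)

The 1-center on a line is the midpoint of the two extreme points: leftmost at 42, rightmost at 120.
Optimal location = (42 + 120)/2 = 81; maximum distance = (120 − 42)/2 = 39.

location 81, max distance 39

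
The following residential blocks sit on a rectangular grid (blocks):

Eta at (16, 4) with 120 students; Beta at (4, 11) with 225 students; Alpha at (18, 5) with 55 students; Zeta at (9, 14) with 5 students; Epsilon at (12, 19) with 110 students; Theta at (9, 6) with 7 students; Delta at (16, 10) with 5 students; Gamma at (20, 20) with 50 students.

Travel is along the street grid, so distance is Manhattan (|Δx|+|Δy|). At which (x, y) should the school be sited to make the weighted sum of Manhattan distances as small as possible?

(12, 11)

Manhattan distance separates: Σwᵢ(|x−xᵢ|+|y−yᵢ|) = Σwᵢ|x−xᵢ| + Σwᵢ|y−yᵢ|, so x and y are optimised independently as 1-D weighted medians.
Total weight W = 577; half = 288.5.
x-coordinate, sorted with cumulative weight:
  x=4 (Beta, w=225) cum 225
  x=9 (Zeta, w=5) cum 230
  x=9 (Theta, w=7) cum 237
  x=12 (Epsilon, w=110) cum 347  ← median
  x=16 (Eta, w=120) cum 467
  x=16 (Delta, w=5) cum 472
  x=18 (Alpha, w=55) cum 527
  x=20 (Gamma, w=50) cum 577
⇒ x* = 12
y-coordinate, sorted with cumulative weight:
  y=4 (Eta, w=120) cum 120
  y=5 (Alpha, w=55) cum 175
  y=6 (Theta, w=7) cum 182
  y=10 (Delta, w=5) cum 187
  y=11 (Beta, w=225) cum 412  ← median
  y=14 (Zeta, w=5) cum 417
  y=19 (Epsilon, w=110) cum 527
  y=20 (Gamma, w=50) cum 577
⇒ y* = 11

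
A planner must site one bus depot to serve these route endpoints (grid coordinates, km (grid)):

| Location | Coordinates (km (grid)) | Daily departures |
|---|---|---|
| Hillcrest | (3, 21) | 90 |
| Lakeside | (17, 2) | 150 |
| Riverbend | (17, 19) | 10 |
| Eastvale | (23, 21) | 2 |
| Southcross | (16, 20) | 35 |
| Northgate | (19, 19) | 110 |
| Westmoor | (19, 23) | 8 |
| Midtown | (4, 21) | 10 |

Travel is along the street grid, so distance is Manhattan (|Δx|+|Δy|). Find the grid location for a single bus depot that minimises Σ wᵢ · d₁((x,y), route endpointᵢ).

Manhattan distance separates: Σwᵢ(|x−xᵢ|+|y−yᵢ|) = Σwᵢ|x−xᵢ| + Σwᵢ|y−yᵢ|, so x and y are optimised independently as 1-D weighted medians.
Total weight W = 415; half = 207.5.
x-coordinate, sorted with cumulative weight:
  x=3 (Hillcrest, w=90) cum 90
  x=4 (Midtown, w=10) cum 100
  x=16 (Southcross, w=35) cum 135
  x=17 (Lakeside, w=150) cum 285  ← median
  x=17 (Riverbend, w=10) cum 295
  x=19 (Northgate, w=110) cum 405
  x=19 (Westmoor, w=8) cum 413
  x=23 (Eastvale, w=2) cum 415
⇒ x* = 17
y-coordinate, sorted with cumulative weight:
  y=2 (Lakeside, w=150) cum 150
  y=19 (Riverbend, w=10) cum 160
  y=19 (Northgate, w=110) cum 270  ← median
  y=20 (Southcross, w=35) cum 305
  y=21 (Hillcrest, w=90) cum 395
  y=21 (Eastvale, w=2) cum 397
  y=21 (Midtown, w=10) cum 407
  y=23 (Westmoor, w=8) cum 415
⇒ y* = 19

(17, 19)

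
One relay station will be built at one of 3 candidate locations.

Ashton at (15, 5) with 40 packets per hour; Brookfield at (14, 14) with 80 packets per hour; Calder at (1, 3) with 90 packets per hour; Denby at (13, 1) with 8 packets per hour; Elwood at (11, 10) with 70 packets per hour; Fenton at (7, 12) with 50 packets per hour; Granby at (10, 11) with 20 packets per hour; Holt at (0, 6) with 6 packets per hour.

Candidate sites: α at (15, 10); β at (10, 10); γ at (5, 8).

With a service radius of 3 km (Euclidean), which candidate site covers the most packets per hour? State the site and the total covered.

Coverage radius r = 3 km; a point is covered iff (Δx)²+(Δy)² ≤ 3² = 9.
  α (15, 10): covers {none} → 0
  β (10, 10): covers {Elwood, Granby} → 90
  γ (5, 8): covers {none} → 0
Maximum coverage at β: 90 packets per hour.

β, covering 90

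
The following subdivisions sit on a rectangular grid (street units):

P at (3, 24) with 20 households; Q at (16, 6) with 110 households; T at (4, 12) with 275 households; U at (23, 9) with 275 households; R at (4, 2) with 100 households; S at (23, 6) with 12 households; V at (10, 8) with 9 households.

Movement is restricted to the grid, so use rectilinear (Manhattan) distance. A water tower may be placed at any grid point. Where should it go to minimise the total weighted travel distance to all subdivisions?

Manhattan distance separates: Σwᵢ(|x−xᵢ|+|y−yᵢ|) = Σwᵢ|x−xᵢ| + Σwᵢ|y−yᵢ|, so x and y are optimised independently as 1-D weighted medians.
Total weight W = 801; half = 400.5.
x-coordinate, sorted with cumulative weight:
  x=3 (P, w=20) cum 20
  x=4 (T, w=275) cum 295
  x=4 (R, w=100) cum 395
  x=10 (V, w=9) cum 404  ← median
  x=16 (Q, w=110) cum 514
  x=23 (U, w=275) cum 789
  x=23 (S, w=12) cum 801
⇒ x* = 10
y-coordinate, sorted with cumulative weight:
  y=2 (R, w=100) cum 100
  y=6 (Q, w=110) cum 210
  y=6 (S, w=12) cum 222
  y=8 (V, w=9) cum 231
  y=9 (U, w=275) cum 506  ← median
  y=12 (T, w=275) cum 781
  y=24 (P, w=20) cum 801
⇒ y* = 9

(10, 9)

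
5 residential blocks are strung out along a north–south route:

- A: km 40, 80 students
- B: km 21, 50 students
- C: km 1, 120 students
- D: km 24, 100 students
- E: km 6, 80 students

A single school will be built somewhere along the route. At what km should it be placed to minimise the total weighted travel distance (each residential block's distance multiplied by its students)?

x = 21

For a sum of weighted absolute distances on a line, the optimum is the weighted median (not the mean). Total weight W = 430; half-weight = 215.
Sort by position and accumulate weight:
  km 1 (C, w=120) → cum 120
  km 6 (E, w=80) → cum 200
  km 21 (B, w=50) → cum 250  ≥ 215 → median here
  km 24 (D, w=100) → cum 350
  km 40 (A, w=80) → cum 430
Optimal location: km 21.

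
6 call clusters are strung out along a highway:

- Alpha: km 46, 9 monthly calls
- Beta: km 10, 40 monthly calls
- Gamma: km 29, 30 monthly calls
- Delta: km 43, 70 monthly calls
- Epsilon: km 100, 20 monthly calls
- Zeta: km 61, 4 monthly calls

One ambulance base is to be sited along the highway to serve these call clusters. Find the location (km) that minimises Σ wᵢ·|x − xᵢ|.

For a sum of weighted absolute distances on a line, the optimum is the weighted median (not the mean). Total weight W = 173; half-weight = 86.5.
Sort by position and accumulate weight:
  km 10 (Beta, w=40) → cum 40
  km 29 (Gamma, w=30) → cum 70
  km 43 (Delta, w=70) → cum 140  ≥ 86.5 → median here
  km 46 (Alpha, w=9) → cum 149
  km 61 (Zeta, w=4) → cum 153
  km 100 (Epsilon, w=20) → cum 173
Optimal location: km 43.

x = 43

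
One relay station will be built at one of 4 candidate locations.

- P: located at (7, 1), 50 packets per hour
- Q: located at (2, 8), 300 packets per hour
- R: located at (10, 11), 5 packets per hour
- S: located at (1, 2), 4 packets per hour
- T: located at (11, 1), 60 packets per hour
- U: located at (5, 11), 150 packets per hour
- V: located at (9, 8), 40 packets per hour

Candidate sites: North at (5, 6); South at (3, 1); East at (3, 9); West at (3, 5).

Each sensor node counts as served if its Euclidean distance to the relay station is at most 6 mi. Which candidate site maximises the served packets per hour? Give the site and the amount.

North, covering 544

Coverage radius r = 6 mi; a point is covered iff (Δx)²+(Δy)² ≤ 6² = 36.
  North (5, 6): covers {P, Q, S, U, V} → 544
  South (3, 1): covers {P, S} → 54
  East (3, 9): covers {Q, U} → 450
  West (3, 5): covers {P, Q, S} → 354
Maximum coverage at North: 544 packets per hour.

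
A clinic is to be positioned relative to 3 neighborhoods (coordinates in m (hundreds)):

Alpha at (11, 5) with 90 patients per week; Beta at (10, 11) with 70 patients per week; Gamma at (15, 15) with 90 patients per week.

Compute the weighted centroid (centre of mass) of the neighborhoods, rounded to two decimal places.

The minimiser of Σwᵢ‖p−pᵢ‖² is the weighted centroid p* = (Σwᵢpᵢ)/(Σwᵢ).
Σwᵢ = 250.
Σwᵢxᵢ = 90·11 + 70·10 + 90·15 = 3040.
Σwᵢyᵢ = 90·5 + 70·11 + 90·15 = 2570.
x* = 3040/250 = 12.16, y* = 2570/250 = 10.28.

(12.16, 10.28)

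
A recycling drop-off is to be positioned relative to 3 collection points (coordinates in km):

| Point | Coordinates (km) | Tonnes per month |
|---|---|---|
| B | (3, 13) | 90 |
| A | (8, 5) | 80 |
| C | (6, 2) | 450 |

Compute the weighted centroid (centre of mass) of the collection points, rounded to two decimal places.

The minimiser of Σwᵢ‖p−pᵢ‖² is the weighted centroid p* = (Σwᵢpᵢ)/(Σwᵢ).
Σwᵢ = 620.
Σwᵢxᵢ = 90·3 + 80·8 + 450·6 = 3610.
Σwᵢyᵢ = 90·13 + 80·5 + 450·2 = 2470.
x* = 3610/620 = 5.82, y* = 2470/620 = 3.98.

(5.82, 3.98)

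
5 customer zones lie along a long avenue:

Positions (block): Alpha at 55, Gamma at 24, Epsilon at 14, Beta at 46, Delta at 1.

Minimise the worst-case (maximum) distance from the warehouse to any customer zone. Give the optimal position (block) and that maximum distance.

The 1-center on a line is the midpoint of the two extreme points: leftmost at 1, rightmost at 55.
Optimal location = (1 + 55)/2 = 28; maximum distance = (55 − 1)/2 = 27.

location 28, max distance 27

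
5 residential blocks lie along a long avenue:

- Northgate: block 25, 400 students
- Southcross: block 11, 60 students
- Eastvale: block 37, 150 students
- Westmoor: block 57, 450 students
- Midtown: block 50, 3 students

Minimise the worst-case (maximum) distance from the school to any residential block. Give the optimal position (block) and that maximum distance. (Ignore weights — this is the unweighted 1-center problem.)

location 34, max distance 23

The 1-center on a line is the midpoint of the two extreme points: leftmost at 11, rightmost at 57.
Optimal location = (11 + 57)/2 = 34; maximum distance = (57 − 11)/2 = 23.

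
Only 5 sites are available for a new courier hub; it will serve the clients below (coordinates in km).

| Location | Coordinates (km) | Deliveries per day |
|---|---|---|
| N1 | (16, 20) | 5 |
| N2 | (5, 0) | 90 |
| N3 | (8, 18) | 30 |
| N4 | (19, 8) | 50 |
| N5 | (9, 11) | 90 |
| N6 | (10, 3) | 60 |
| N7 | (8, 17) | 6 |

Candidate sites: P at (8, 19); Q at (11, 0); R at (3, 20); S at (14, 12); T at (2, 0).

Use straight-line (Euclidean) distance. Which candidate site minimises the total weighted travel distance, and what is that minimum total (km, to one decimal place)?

Q, total 3055.8 km

Total weighted distance at each candidate:
  P (8, 19): total = 4284.4
  Q (11, 0): total = 3055.8
  R (3, 20): total = 5147.1
  S (14, 12): total = 3062.7
  T (2, 0): total = 3695.0
Minimum is at Q with total 3055.8 km.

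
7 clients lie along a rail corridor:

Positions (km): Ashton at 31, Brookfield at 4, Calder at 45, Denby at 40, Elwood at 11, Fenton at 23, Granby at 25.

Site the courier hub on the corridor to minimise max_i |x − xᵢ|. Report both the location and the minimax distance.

location 24.5, max distance 20.5

The 1-center on a line is the midpoint of the two extreme points: leftmost at 4, rightmost at 45.
Optimal location = (4 + 45)/2 = 24.5; maximum distance = (45 − 4)/2 = 20.5.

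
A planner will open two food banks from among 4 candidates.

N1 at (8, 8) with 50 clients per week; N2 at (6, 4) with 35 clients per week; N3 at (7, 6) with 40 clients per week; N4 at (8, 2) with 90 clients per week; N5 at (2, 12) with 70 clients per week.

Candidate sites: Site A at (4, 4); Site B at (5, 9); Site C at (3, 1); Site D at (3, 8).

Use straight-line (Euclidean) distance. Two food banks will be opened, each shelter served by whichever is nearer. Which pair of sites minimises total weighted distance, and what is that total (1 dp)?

Evaluate every pair (each demand assigned to the nearer of the two):
  {Site A, Site B}: total = 1071.8
  {Site A, Site D}: total = 1155.3
  {Site B, Site C}: total = 1206.7
  {Site C, Site D}: total = 1324.9
  {Site B, Site D}: total = 1451.4
  {Site A, Site C}: total = 1476.8
Best pair: {Site A, Site B} with total 1071.8.

{Site A, Site B}, total 1071.8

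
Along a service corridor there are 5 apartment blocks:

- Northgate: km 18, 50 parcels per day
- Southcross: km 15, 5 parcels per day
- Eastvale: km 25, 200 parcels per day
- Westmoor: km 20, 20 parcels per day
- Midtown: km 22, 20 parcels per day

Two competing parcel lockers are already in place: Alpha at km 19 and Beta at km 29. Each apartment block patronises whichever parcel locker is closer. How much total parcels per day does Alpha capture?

95

The indifferent point is the midpoint (19+29)/2 = 24; apartment blocks left of it (closer to Alpha at 19) go to Alpha, those right go to Beta.
  Southcross at 15 (w=5) → Alpha
  Northgate at 18 (w=50) → Alpha
  Westmoor at 20 (w=20) → Alpha
  Midtown at 22 (w=20) → Alpha
  Eastvale at 25 (w=200) → Beta
Alpha captures 95; Beta captures 200.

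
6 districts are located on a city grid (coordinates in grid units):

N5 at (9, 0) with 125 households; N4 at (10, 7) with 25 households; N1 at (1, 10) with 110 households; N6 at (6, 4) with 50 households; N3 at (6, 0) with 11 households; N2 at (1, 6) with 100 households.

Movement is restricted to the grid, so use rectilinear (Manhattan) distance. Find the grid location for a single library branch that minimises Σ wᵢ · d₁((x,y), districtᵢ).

Manhattan distance separates: Σwᵢ(|x−xᵢ|+|y−yᵢ|) = Σwᵢ|x−xᵢ| + Σwᵢ|y−yᵢ|, so x and y are optimised independently as 1-D weighted medians.
Total weight W = 421; half = 210.5.
x-coordinate, sorted with cumulative weight:
  x=1 (N1, w=110) cum 110
  x=1 (N2, w=100) cum 210
  x=6 (N6, w=50) cum 260  ← median
  x=6 (N3, w=11) cum 271
  x=9 (N5, w=125) cum 396
  x=10 (N4, w=25) cum 421
⇒ x* = 6
y-coordinate, sorted with cumulative weight:
  y=0 (N5, w=125) cum 125
  y=0 (N3, w=11) cum 136
  y=4 (N6, w=50) cum 186
  y=6 (N2, w=100) cum 286  ← median
  y=7 (N4, w=25) cum 311
  y=10 (N1, w=110) cum 421
⇒ y* = 6

(6, 6)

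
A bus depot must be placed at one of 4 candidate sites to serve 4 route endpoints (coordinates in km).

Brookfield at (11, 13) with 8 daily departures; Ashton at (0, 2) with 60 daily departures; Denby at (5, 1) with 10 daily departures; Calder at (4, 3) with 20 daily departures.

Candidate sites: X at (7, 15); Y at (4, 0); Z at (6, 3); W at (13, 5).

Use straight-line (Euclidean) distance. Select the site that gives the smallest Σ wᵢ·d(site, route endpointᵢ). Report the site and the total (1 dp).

Total weighted distance at each candidate:
  X (7, 15): total = 1310.5
  Y (4, 0): total = 460.6
  Z (6, 3): total = 516.8
  W (13, 5): total = 1140.3
Minimum is at Y with total 460.6 km.

Y, total 460.6 km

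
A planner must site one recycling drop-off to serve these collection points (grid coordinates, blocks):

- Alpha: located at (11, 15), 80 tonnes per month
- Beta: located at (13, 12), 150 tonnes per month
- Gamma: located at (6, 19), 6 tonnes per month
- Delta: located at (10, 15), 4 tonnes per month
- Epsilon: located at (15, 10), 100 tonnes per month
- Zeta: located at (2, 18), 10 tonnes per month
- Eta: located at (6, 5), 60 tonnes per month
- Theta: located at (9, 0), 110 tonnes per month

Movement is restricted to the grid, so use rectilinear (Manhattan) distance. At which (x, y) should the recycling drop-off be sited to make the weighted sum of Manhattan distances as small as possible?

(11, 10)

Manhattan distance separates: Σwᵢ(|x−xᵢ|+|y−yᵢ|) = Σwᵢ|x−xᵢ| + Σwᵢ|y−yᵢ|, so x and y are optimised independently as 1-D weighted medians.
Total weight W = 520; half = 260.
x-coordinate, sorted with cumulative weight:
  x=2 (Zeta, w=10) cum 10
  x=6 (Gamma, w=6) cum 16
  x=6 (Eta, w=60) cum 76
  x=9 (Theta, w=110) cum 186
  x=10 (Delta, w=4) cum 190
  x=11 (Alpha, w=80) cum 270  ← median
  x=13 (Beta, w=150) cum 420
  x=15 (Epsilon, w=100) cum 520
⇒ x* = 11
y-coordinate, sorted with cumulative weight:
  y=0 (Theta, w=110) cum 110
  y=5 (Eta, w=60) cum 170
  y=10 (Epsilon, w=100) cum 270  ← median
  y=12 (Beta, w=150) cum 420
  y=15 (Alpha, w=80) cum 500
  y=15 (Delta, w=4) cum 504
  y=18 (Zeta, w=10) cum 514
  y=19 (Gamma, w=6) cum 520
⇒ y* = 10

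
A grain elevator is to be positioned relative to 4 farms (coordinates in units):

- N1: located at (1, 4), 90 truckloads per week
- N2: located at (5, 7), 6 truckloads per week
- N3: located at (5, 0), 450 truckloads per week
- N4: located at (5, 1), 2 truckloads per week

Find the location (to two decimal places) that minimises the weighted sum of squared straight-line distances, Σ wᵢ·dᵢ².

The minimiser of Σwᵢ‖p−pᵢ‖² is the weighted centroid p* = (Σwᵢpᵢ)/(Σwᵢ).
Σwᵢ = 548.
Σwᵢxᵢ = 90·1 + 6·5 + 450·5 + 2·5 = 2380.
Σwᵢyᵢ = 90·4 + 6·7 + 450·0 + 2·1 = 404.
x* = 2380/548 = 4.34, y* = 404/548 = 0.74.

(4.34, 0.74)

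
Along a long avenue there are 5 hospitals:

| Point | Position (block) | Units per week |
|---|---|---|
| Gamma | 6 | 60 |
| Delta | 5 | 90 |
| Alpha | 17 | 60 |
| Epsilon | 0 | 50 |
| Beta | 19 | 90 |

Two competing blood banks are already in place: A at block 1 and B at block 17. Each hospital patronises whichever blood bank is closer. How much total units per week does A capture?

200

The indifferent point is the midpoint (1+17)/2 = 9; hospitals left of it (closer to A at 1) go to A, those right go to B.
  Epsilon at 0 (w=50) → A
  Delta at 5 (w=90) → A
  Gamma at 6 (w=60) → A
  Alpha at 17 (w=60) → B
  Beta at 19 (w=90) → B
A captures 200; B captures 150.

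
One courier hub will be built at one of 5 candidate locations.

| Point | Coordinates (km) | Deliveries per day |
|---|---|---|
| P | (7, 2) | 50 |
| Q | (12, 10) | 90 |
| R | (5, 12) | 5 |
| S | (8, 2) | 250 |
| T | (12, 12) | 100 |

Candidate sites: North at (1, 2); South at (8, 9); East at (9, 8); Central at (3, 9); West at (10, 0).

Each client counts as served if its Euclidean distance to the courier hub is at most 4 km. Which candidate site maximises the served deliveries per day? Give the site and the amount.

West, covering 300

Coverage radius r = 4 km; a point is covered iff (Δx)²+(Δy)² ≤ 4² = 16.
  North (1, 2): covers {none} → 0
  South (8, 9): covers {none} → 0
  East (9, 8): covers {Q} → 90
  Central (3, 9): covers {R} → 5
  West (10, 0): covers {P, S} → 300
Maximum coverage at West: 300 deliveries per day.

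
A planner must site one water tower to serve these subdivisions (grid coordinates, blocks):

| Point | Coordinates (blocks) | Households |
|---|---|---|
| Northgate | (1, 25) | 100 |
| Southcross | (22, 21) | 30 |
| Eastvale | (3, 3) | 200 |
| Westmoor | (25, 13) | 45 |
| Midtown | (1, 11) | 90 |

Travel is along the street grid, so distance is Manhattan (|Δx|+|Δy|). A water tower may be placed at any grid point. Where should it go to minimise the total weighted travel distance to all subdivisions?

Manhattan distance separates: Σwᵢ(|x−xᵢ|+|y−yᵢ|) = Σwᵢ|x−xᵢ| + Σwᵢ|y−yᵢ|, so x and y are optimised independently as 1-D weighted medians.
Total weight W = 465; half = 232.5.
x-coordinate, sorted with cumulative weight:
  x=1 (Northgate, w=100) cum 100
  x=1 (Midtown, w=90) cum 190
  x=3 (Eastvale, w=200) cum 390  ← median
  x=22 (Southcross, w=30) cum 420
  x=25 (Westmoor, w=45) cum 465
⇒ x* = 3
y-coordinate, sorted with cumulative weight:
  y=3 (Eastvale, w=200) cum 200
  y=11 (Midtown, w=90) cum 290  ← median
  y=13 (Westmoor, w=45) cum 335
  y=21 (Southcross, w=30) cum 365
  y=25 (Northgate, w=100) cum 465
⇒ y* = 11

(3, 11)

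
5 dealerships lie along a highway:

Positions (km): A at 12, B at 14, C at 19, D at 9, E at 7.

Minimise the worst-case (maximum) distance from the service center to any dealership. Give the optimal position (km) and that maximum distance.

The 1-center on a line is the midpoint of the two extreme points: leftmost at 7, rightmost at 19.
Optimal location = (7 + 19)/2 = 13; maximum distance = (19 − 7)/2 = 6.

location 13, max distance 6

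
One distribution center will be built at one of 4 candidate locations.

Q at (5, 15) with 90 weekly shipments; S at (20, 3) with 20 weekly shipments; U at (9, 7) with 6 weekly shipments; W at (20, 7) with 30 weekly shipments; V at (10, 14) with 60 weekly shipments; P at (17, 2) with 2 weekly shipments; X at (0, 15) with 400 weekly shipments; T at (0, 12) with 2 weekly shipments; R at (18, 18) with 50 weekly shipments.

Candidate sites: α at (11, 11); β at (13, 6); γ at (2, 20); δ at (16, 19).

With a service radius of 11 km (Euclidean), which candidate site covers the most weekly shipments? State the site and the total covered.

γ, covering 552

Coverage radius r = 11 km; a point is covered iff (Δx)²+(Δy)² ≤ 11² = 121.
  α (11, 11): covers {Q, U, W, V, P, R} → 238
  β (13, 6): covers {S, U, W, V, P} → 118
  γ (2, 20): covers {Q, V, X, T} → 552
  δ (16, 19): covers {V, R} → 110
Maximum coverage at γ: 552 weekly shipments.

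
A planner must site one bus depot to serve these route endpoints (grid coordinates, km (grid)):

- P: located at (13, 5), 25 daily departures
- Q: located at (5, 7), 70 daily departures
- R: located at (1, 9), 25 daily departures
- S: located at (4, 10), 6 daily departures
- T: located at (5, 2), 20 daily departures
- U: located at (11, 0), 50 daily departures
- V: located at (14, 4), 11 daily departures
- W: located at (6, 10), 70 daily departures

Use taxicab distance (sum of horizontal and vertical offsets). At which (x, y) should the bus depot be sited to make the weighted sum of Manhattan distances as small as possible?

Manhattan distance separates: Σwᵢ(|x−xᵢ|+|y−yᵢ|) = Σwᵢ|x−xᵢ| + Σwᵢ|y−yᵢ|, so x and y are optimised independently as 1-D weighted medians.
Total weight W = 277; half = 138.5.
x-coordinate, sorted with cumulative weight:
  x=1 (R, w=25) cum 25
  x=4 (S, w=6) cum 31
  x=5 (Q, w=70) cum 101
  x=5 (T, w=20) cum 121
  x=6 (W, w=70) cum 191  ← median
  x=11 (U, w=50) cum 241
  x=13 (P, w=25) cum 266
  x=14 (V, w=11) cum 277
⇒ x* = 6
y-coordinate, sorted with cumulative weight:
  y=0 (U, w=50) cum 50
  y=2 (T, w=20) cum 70
  y=4 (V, w=11) cum 81
  y=5 (P, w=25) cum 106
  y=7 (Q, w=70) cum 176  ← median
  y=9 (R, w=25) cum 201
  y=10 (S, w=6) cum 207
  y=10 (W, w=70) cum 277
⇒ y* = 7

(6, 7)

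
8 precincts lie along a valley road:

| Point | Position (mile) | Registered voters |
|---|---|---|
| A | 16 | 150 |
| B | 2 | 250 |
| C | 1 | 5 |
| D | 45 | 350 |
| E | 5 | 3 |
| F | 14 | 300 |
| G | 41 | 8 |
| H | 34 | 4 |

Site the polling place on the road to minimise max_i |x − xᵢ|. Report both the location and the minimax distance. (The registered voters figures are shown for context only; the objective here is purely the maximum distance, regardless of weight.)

location 23, max distance 22

The 1-center on a line is the midpoint of the two extreme points: leftmost at 1, rightmost at 45.
Optimal location = (1 + 45)/2 = 23; maximum distance = (45 − 1)/2 = 22.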